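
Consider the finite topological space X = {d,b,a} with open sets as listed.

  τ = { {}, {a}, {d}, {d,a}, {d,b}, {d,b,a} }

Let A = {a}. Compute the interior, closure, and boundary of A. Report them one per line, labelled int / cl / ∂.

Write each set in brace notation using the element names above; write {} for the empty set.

interior: largest open inside A is {a} (from {}, {a})
cl via duality: int({d,b}) = {d,b}, so X∖{d,b} = {a}
cl∖int = {}

int(A) = {a}
cl(A)  = {a}
∂A     = {}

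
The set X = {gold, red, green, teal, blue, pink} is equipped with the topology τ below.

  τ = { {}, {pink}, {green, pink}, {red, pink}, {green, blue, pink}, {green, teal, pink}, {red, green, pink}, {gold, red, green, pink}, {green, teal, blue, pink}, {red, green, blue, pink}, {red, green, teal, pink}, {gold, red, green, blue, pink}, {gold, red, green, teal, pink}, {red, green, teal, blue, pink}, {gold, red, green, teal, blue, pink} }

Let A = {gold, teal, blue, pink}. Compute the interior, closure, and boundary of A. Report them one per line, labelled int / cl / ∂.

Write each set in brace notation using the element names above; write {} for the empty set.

int(A) = {pink}
cl(A)  = {gold, red, green, teal, blue, pink}
∂A     = {gold, red, green, teal, blue}

open subsets of A: {}, {pink}; so int(A) = {pink}
closure: X∖int(X∖A) = X∖{} = {gold, red, green, teal, blue, pink}
∂A = {gold, red, green, teal, blue, pink} minus {pink} = {gold, red, green, teal, blue}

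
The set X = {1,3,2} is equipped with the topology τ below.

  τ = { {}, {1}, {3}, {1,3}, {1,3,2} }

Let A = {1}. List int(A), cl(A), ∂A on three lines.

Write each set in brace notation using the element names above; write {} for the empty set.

interior: largest open inside A is {1} (from {}, {1})
cl via duality: int({3,2}) = {3}, so X∖{3} = {1,2}
cl∖int = {2}

int(A) = {1}
cl(A)  = {1,2}
∂A     = {2}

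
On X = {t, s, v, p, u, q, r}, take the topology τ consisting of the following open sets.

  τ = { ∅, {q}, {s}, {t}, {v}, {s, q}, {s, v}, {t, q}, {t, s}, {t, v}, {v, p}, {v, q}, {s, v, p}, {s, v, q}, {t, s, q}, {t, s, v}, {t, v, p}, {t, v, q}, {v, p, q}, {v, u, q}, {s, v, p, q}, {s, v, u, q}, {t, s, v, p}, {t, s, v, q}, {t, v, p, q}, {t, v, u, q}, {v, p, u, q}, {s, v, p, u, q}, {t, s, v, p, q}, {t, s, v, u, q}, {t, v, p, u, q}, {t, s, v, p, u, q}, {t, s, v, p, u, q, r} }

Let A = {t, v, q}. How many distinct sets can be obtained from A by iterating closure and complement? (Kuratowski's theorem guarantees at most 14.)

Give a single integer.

closure: X∖int(X∖A) = X∖{s} = {t, v, p, u, q, r}
Let k=closure and c=complement:
  1. A     = {t, v, q}
  2. kA    = {t, v, p, u, q, r}
  3. cA    = {s, p, u, r}
  4. ckA   = {s}
  5. kckA  = {s, r}
  6. ckckA = {t, v, p, u, q}
— saturated at 6

6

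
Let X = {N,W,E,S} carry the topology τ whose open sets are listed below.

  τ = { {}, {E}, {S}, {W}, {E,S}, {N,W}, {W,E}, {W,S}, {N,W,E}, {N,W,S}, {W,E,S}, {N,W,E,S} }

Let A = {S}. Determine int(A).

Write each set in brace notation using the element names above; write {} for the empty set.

{S}

open subsets of A: {}, {S}; so int(A) = {S}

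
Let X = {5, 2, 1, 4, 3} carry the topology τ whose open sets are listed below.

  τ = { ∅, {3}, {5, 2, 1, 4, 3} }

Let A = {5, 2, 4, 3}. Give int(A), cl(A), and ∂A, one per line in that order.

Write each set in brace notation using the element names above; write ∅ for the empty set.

open subsets of A: ∅, {3}; so int(A) = {3}
closure: X∖int(X∖A) = X∖∅ = {5, 2, 1, 4, 3}
∂A = {5, 2, 1, 4, 3} minus {3} = {5, 2, 1, 4}

int(A) = {3}
cl(A)  = {5, 2, 1, 4, 3}
∂A     = {5, 2, 1, 4}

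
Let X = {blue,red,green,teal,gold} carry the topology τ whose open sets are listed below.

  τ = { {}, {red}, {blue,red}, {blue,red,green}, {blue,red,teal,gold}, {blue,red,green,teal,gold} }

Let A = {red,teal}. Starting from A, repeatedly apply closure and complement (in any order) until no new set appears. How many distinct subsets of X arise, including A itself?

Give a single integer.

cl via duality: int({blue,green,gold}) = {}, so X∖{} = {blue,red,green,teal,gold}
Write k for closure, c for complement:
  1. A     = {red,teal}
  2. kA    = {blue,red,green,teal,gold}
  3. cA    = {blue,green,gold}
  4. ckA   = {}
  5. kcA   = {blue,green,teal,gold}
  6. ckcA  = {red}
applying k or c yields no new set

6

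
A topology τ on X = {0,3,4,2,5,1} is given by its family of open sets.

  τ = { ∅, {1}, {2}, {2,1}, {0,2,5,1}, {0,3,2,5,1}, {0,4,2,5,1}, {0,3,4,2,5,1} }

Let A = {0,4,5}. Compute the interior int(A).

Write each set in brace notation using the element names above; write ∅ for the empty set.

open subsets of A: ∅; so int(A) = ∅

∅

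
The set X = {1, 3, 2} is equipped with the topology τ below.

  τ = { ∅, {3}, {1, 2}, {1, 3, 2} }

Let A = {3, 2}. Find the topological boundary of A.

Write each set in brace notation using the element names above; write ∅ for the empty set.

{1, 2}

U open, U⊆A: ∅, {3}. int(A) = ⋃ = {3}
X∖A={1}, int(X∖A)=∅, hence cl(A)={1, 3, 2}
∂A: remove int from cl → {1, 2}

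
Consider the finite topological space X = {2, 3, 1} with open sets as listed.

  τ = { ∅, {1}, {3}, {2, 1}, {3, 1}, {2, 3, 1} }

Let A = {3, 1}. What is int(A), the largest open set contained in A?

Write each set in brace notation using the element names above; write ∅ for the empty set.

U open, U⊆A: ∅, {3}, {1}, {3, 1}. int(A) = ⋃ = {3, 1}

{3, 1}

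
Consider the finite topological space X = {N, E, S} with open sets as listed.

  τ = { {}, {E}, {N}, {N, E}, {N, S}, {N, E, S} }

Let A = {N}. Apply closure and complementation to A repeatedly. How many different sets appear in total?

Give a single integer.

complement {E, S}; its interior {E}; cl(A) = X∖{E} = {N, S}
With k = closure, c = complement:
  1. A     = {N}
  2. kA    = {N, S}
  3. cA    = {E, S}
  4. ckA   = {E}
k, c of each give nothing new

4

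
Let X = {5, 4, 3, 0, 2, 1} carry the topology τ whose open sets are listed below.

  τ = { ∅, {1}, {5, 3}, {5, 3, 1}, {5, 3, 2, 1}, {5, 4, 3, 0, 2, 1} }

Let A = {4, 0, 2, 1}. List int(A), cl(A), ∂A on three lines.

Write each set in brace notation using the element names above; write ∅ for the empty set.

int(A) = {1}
cl(A)  = {4, 0, 2, 1}
∂A     = {4, 0, 2}

open subsets of A: ∅, {1}; so int(A) = {1}
closure: X∖int(X∖A) = X∖{5, 3} = {4, 0, 2, 1}
∂A = {4, 0, 2, 1} minus {1} = {4, 0, 2}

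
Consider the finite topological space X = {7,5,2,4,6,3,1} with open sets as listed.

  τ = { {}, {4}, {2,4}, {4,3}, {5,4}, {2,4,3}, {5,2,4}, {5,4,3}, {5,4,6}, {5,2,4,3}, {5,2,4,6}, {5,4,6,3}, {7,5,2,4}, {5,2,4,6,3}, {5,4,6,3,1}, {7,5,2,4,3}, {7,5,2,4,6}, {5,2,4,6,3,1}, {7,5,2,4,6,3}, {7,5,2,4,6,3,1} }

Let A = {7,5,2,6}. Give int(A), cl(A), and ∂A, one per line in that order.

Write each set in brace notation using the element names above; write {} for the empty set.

opens ⊆ A: {}; union → int = {}
complement {4,3,1}; its interior {4,3}; cl(A) = X∖{4,3} = {7,5,2,6,1}
boundary = {7,5,2,6,1} ∖ {} = {7,5,2,6,1}

int(A) = {}
cl(A)  = {7,5,2,6,1}
∂A     = {7,5,2,6,1}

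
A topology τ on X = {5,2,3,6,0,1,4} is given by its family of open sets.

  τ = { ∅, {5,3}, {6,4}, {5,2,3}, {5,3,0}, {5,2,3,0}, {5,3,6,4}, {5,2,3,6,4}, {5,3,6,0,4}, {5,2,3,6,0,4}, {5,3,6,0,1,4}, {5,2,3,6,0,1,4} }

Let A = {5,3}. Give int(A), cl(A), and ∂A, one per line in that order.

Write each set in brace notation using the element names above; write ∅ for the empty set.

int(A) = {5,3}
cl(A)  = {5,2,3,0,1}
∂A     = {2,0,1}

open subsets of A: ∅, {5,3}; so int(A) = {5,3}
closure: X∖int(X∖A) = X∖{6,4} = {5,2,3,0,1}
∂A = {5,2,3,0,1} minus {5,3} = {2,0,1}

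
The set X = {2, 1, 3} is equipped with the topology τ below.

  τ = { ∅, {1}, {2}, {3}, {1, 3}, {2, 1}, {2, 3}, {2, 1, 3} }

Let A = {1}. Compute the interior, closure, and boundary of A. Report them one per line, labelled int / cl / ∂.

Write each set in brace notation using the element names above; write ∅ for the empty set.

int(A) = {1}
cl(A)  = {1}
∂A     = ∅

interior: largest open inside A is {1} (from ∅, {1})
cl via duality: int({2, 3}) = {2, 3}, so X∖{2, 3} = {1}
cl∖int = ∅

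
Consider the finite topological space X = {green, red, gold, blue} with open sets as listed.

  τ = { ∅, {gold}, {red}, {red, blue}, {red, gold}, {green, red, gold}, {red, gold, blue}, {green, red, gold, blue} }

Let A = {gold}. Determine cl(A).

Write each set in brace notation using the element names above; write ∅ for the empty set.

{green, gold}

cl via duality: int({green, red, blue}) = {red, blue}, so X∖{red, blue} = {green, gold}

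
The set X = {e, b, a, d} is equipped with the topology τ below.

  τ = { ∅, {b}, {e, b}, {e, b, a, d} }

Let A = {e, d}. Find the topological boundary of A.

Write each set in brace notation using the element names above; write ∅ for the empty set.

{e, a, d}

interior: largest open inside A is ∅ (from ∅)
cl via duality: int({b, a}) = {b}, so X∖{b} = {e, a, d}
cl∖int = {e, a, d}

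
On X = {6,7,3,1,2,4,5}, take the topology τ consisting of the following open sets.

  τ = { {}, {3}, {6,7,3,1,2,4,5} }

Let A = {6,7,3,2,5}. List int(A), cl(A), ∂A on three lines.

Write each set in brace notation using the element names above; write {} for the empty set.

U open, U⊆A: {}, {3}. int(A) = ⋃ = {3}
X∖A={1,4}, int(X∖A)={}, hence cl(A)={6,7,3,1,2,4,5}
∂A: remove int from cl → {6,7,1,2,4,5}

int(A) = {3}
cl(A)  = {6,7,3,1,2,4,5}
∂A     = {6,7,1,2,4,5}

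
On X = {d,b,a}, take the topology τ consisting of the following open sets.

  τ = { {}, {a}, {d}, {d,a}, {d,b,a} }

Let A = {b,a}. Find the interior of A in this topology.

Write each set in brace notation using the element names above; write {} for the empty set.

{a}

open subsets of A: {}, {a}; so int(A) = {a}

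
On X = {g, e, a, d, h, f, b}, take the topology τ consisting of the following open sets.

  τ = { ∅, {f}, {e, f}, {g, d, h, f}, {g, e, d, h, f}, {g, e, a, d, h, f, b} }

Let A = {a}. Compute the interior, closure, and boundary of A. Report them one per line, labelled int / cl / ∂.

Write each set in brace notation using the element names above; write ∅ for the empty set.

int(A) = ∅
cl(A)  = {a, b}
∂A     = {a, b}

interior: largest open inside A is ∅ (from ∅)
cl via duality: int({g, e, d, h, f, b}) = {g, e, d, h, f}, so X∖{g, e, d, h, f} = {a, b}
cl∖int = {a, b}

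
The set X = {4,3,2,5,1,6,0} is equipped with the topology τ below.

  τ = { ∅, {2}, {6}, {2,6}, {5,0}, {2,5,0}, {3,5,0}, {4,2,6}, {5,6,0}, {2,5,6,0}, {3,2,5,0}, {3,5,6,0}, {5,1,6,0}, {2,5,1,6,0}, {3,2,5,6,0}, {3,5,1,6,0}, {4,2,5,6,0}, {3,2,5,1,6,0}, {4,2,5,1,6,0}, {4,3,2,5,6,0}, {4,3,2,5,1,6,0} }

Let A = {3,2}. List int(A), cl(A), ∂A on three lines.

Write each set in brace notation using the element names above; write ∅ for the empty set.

int(A) = {2}
cl(A)  = {4,3,2}
∂A     = {4,3}

interior: largest open inside A is {2} (from ∅, {2})
cl via duality: int({4,5,1,6,0}) = {5,1,6,0}, so X∖{5,1,6,0} = {4,3,2}
cl∖int = {4,3}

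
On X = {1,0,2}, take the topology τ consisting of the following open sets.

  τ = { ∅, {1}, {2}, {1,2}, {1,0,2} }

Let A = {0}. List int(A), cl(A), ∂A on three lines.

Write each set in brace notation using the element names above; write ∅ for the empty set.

int(A) = ∅
cl(A)  = {0}
∂A     = {0}

opens ⊆ A: ∅; union → int = ∅
complement {1,2}; its interior {1,2}; cl(A) = X∖{1,2} = {0}
boundary = {0} ∖ ∅ = {0}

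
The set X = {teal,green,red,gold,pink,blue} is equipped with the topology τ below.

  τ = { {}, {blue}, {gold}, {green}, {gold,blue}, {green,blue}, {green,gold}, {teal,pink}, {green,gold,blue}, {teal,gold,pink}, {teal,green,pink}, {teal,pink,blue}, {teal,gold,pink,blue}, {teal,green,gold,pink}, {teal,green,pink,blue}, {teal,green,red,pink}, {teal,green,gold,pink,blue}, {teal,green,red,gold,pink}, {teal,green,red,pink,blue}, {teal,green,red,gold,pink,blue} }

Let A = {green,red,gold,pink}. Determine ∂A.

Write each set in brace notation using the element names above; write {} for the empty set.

{teal,red,pink}

U open, U⊆A: {}, {gold}, {green}, {green,gold}. int(A) = ⋃ = {green,gold}
X∖A={teal,blue}, int(X∖A)={blue}, hence cl(A)={teal,green,red,gold,pink}
∂A: remove int from cl → {teal,red,pink}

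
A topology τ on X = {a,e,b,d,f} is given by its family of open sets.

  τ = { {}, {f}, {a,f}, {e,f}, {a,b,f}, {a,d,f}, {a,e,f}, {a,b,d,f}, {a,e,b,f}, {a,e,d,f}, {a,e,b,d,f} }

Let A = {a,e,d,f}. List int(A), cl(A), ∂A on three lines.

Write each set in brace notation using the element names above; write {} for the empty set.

opens ⊆ A: {}, {f}, {a,f}, {e,f}, {a,e,f}, {a,d,f}, {a,e,d,f}; union → int = {a,e,d,f}
complement {b}; its interior {}; cl(A) = X∖{} = {a,e,b,d,f}
boundary = {a,e,b,d,f} ∖ {a,e,d,f} = {b}

int(A) = {a,e,d,f}
cl(A)  = {a,e,b,d,f}
∂A     = {b}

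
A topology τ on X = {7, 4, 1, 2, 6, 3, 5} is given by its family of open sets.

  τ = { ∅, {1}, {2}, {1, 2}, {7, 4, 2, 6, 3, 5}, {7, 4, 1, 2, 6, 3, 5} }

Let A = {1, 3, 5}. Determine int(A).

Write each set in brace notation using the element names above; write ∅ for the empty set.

{1}

open subsets of A: ∅, {1}; so int(A) = {1}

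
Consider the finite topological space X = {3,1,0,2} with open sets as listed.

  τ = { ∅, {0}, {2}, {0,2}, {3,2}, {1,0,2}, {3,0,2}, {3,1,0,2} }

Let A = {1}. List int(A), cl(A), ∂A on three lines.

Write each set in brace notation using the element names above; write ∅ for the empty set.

int(A) = ∅
cl(A)  = {1}
∂A     = {1}

open subsets of A: ∅; so int(A) = ∅
closure: X∖int(X∖A) = X∖{3,0,2} = {1}
∂A = {1} minus ∅ = {1}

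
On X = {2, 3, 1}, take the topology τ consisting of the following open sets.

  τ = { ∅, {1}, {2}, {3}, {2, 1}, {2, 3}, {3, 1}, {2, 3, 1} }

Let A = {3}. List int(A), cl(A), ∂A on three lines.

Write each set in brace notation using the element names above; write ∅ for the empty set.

int(A) = {3}
cl(A)  = {3}
∂A     = ∅

opens ⊆ A: ∅, {3}; union → int = {3}
complement {2, 1}; its interior {2, 1}; cl(A) = X∖{2, 1} = {3}
boundary = {3} ∖ {3} = ∅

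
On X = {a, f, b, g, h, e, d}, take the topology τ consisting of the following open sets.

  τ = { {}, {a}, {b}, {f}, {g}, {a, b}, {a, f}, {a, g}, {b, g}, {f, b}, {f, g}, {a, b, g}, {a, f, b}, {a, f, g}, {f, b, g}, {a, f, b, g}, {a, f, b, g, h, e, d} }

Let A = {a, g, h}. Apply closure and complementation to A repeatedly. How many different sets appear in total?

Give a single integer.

cl via duality: int({f, b, e, d}) = {f, b}, so X∖{f, b} = {a, g, h, e, d}
Write k for closure, c for complement:
  1. A     = {a, g, h}
  2. kA    = {a, g, h, e, d}
  3. cA    = {f, b, e, d}
  4. ckA   = {f, b}
  5. kcA   = {f, b, h, e, d}
  6. ckcA  = {a, g}
applying k or c yields no new set

6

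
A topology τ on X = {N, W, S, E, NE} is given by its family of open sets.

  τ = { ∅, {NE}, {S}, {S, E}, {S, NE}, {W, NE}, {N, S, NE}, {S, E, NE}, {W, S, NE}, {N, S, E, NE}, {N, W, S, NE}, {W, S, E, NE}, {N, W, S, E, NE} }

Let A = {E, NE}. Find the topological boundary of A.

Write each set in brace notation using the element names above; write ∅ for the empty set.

{N, W, E}

opens ⊆ A: ∅, {NE}; union → int = {NE}
complement {N, W, S}; its interior {S}; cl(A) = X∖{S} = {N, W, E, NE}
boundary = {N, W, E, NE} ∖ {NE} = {N, W, E}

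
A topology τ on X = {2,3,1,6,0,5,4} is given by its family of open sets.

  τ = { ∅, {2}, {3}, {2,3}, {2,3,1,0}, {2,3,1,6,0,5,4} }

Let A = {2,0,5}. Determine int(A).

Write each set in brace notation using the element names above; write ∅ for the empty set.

{2}

opens ⊆ A: ∅, {2}; union → int = {2}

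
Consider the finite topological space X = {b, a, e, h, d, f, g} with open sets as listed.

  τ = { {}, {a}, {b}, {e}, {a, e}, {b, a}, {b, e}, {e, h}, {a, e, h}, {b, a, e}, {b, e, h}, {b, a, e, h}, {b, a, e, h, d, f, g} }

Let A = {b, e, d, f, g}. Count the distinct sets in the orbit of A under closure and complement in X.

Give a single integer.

8

cl via duality: int({a, h}) = {a}, so X∖{a} = {b, e, h, d, f, g}
Write k for closure, c for complement:
  1. A     = {b, e, d, f, g}
  2. kA    = {b, e, h, d, f, g}
  3. cA    = {a, h}
  4. ckA   = {a}
  5. kcA   = {a, h, d, f, g}
  6. kckA  = {a, d, f, g}
  7. ckcA  = {b, e}
  8. ckckA = {b, e, h}
applying k or c yields no new set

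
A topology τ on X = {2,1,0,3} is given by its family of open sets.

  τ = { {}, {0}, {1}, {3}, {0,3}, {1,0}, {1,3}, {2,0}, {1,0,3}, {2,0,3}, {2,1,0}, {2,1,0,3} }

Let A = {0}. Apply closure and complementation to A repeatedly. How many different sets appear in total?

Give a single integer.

4

X∖A={2,1,3}, int(X∖A)={1,3}, hence cl(A)={2,0}
Orbit (k=closure, c=complement):
  1. A     = {0}
  2. kA    = {2,0}
  3. cA    = {2,1,3}
  4. ckA   = {1,3}
(closed under both — stop)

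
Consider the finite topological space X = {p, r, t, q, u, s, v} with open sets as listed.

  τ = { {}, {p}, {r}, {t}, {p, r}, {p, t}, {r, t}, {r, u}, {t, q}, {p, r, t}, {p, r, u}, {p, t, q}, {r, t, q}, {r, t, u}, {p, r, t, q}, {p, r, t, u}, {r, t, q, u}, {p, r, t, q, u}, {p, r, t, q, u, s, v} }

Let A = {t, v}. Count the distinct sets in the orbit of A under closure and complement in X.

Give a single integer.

8

closure: X∖int(X∖A) = X∖{p, r, u} = {t, q, s, v}
Let k=closure and c=complement:
  1. A     = {t, v}
  2. kA    = {t, q, s, v}
  3. cA    = {p, r, q, u, s}
  4. ckA   = {p, r, u}
  5. kcA   = {p, r, q, u, s, v}
  6. kckA  = {p, r, u, s, v}
  7. ckcA  = {t}
  8. ckckA = {t, q}
— saturated at 8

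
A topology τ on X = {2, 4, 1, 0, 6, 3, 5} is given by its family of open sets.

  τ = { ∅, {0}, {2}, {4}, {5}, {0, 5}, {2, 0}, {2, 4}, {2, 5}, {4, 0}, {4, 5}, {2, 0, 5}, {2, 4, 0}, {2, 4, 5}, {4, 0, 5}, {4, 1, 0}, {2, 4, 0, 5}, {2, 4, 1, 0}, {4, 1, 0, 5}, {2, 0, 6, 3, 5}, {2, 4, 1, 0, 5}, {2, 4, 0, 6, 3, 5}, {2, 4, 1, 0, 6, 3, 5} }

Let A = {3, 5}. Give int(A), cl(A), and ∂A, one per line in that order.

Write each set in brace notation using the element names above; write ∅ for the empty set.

interior: largest open inside A is {5} (from ∅, {5})
cl via duality: int({2, 4, 1, 0, 6}) = {2, 4, 1, 0}, so X∖{2, 4, 1, 0} = {6, 3, 5}
cl∖int = {6, 3}

int(A) = {5}
cl(A)  = {6, 3, 5}
∂A     = {6, 3}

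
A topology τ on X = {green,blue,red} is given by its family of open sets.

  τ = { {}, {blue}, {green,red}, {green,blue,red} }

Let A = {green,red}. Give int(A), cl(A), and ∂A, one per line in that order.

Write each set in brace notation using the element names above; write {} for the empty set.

opens ⊆ A: {}, {green,red}; union → int = {green,red}
complement {blue}; its interior {blue}; cl(A) = X∖{blue} = {green,red}
boundary = {green,red} ∖ {green,red} = {}

int(A) = {green,red}
cl(A)  = {green,red}
∂A     = {}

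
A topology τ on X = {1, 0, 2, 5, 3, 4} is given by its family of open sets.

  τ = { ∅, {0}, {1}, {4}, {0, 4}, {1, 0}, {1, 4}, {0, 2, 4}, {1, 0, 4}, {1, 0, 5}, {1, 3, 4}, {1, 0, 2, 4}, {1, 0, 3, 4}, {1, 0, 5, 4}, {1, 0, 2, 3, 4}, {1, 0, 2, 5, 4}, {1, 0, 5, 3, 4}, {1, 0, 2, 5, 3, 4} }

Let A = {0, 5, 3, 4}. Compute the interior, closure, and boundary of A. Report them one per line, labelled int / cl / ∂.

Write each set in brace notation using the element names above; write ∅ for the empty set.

int(A) = {0, 4}
cl(A)  = {0, 2, 5, 3, 4}
∂A     = {2, 5, 3}

opens ⊆ A: ∅, {0}, {4}, {0, 4}; union → int = {0, 4}
complement {1, 2}; its interior {1}; cl(A) = X∖{1} = {0, 2, 5, 3, 4}
boundary = {0, 2, 5, 3, 4} ∖ {0, 4} = {2, 5, 3}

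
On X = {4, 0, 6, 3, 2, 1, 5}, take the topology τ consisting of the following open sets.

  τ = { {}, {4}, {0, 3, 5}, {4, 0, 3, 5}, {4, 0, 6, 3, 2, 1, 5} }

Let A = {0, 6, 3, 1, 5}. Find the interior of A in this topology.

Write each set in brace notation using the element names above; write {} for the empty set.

{0, 3, 5}

U open, U⊆A: {}, {0, 3, 5}. int(A) = ⋃ = {0, 3, 5}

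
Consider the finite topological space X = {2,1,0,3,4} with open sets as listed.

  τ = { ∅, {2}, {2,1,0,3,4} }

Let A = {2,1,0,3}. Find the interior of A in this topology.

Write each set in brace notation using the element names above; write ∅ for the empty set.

open subsets of A: ∅, {2}; so int(A) = {2}

{2}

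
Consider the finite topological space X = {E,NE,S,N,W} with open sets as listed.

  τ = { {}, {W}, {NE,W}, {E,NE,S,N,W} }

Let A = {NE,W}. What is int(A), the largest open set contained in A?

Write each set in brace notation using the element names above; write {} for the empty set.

U open, U⊆A: {}, {W}, {NE,W}. int(A) = ⋃ = {NE,W}

{NE,W}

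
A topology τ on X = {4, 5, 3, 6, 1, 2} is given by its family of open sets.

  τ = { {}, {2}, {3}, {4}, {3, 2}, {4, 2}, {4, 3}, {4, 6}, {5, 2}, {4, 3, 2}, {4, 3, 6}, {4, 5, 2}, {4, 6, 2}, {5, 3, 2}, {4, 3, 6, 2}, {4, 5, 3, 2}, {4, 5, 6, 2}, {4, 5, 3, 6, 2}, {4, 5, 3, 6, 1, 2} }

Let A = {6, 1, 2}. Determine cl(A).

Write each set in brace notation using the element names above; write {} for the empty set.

{5, 6, 1, 2}

closure: X∖int(X∖A) = X∖{4, 3} = {5, 6, 1, 2}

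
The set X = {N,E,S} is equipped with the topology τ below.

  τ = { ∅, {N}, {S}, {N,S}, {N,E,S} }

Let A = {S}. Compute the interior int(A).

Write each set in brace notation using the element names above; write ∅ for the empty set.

U open, U⊆A: ∅, {S}. int(A) = ⋃ = {S}

{S}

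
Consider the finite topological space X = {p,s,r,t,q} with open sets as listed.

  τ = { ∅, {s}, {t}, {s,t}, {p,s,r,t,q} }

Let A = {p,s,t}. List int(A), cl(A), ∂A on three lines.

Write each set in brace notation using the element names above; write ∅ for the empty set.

int(A) = {s,t}
cl(A)  = {p,s,r,t,q}
∂A     = {p,r,q}

interior: largest open inside A is {s,t} (from ∅, {t}, {s}, {s,t})
cl via duality: int({r,q}) = ∅, so X∖∅ = {p,s,r,t,q}
cl∖int = {p,r,q}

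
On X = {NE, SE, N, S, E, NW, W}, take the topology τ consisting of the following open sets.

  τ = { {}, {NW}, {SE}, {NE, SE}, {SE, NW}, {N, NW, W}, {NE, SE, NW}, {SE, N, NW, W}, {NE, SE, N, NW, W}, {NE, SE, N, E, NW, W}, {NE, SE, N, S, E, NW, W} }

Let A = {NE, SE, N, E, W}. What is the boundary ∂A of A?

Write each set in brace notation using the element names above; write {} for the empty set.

{N, S, E, W}

interior: largest open inside A is {NE, SE} (from {}, {SE}, {NE, SE})
cl via duality: int({S, NW}) = {NW}, so X∖{NW} = {NE, SE, N, S, E, W}
cl∖int = {N, S, E, W}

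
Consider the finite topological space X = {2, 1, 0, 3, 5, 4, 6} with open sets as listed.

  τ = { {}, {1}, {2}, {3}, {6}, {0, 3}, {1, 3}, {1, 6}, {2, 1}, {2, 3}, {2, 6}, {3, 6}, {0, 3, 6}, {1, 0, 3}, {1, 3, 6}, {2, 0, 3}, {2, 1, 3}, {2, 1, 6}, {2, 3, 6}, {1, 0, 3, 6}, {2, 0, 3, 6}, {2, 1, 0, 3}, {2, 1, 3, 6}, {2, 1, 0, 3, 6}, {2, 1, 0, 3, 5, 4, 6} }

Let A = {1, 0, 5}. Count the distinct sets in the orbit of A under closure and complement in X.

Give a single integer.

X∖A={2, 3, 4, 6}, int(X∖A)={2, 3, 6}, hence cl(A)={1, 0, 5, 4}
Orbit (k=closure, c=complement):
  1. A     = {1, 0, 5}
  2. kA    = {1, 0, 5, 4}
  3. cA    = {2, 3, 4, 6}
  4. ckA   = {2, 3, 6}
  5. kcA   = {2, 0, 3, 5, 4, 6}
  6. ckcA  = {1}
  7. kckcA = {1, 5, 4}
  8. ckckcA = {2, 0, 3, 6}
(closed under both — stop)

8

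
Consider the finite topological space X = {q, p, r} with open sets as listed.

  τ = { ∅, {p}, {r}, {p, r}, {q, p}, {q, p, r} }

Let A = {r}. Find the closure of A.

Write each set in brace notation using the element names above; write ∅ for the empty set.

closure: X∖int(X∖A) = X∖{q, p} = {r}

{r}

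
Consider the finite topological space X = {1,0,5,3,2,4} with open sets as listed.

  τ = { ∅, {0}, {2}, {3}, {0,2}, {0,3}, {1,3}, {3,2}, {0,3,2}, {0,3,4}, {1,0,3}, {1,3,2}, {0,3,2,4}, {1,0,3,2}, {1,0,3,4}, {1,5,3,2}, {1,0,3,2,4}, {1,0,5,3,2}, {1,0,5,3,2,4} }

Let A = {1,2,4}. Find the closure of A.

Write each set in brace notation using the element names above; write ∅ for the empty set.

closure: X∖int(X∖A) = X∖{0,3} = {1,5,2,4}

{1,5,2,4}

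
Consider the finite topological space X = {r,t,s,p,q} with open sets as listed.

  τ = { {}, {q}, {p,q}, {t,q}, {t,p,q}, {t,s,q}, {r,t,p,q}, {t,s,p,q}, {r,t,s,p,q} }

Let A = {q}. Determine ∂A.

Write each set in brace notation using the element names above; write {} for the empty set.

{r,t,s,p}

interior: largest open inside A is {q} (from {}, {q})
cl via duality: int({r,t,s,p}) = {}, so X∖{} = {r,t,s,p,q}
cl∖int = {r,t,s,p}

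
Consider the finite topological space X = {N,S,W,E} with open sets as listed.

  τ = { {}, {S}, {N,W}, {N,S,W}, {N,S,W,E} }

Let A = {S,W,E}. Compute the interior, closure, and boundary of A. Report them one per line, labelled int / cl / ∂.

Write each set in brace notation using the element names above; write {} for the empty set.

interior: largest open inside A is {S} (from {}, {S})
cl via duality: int({N}) = {}, so X∖{} = {N,S,W,E}
cl∖int = {N,W,E}

int(A) = {S}
cl(A)  = {N,S,W,E}
∂A     = {N,W,E}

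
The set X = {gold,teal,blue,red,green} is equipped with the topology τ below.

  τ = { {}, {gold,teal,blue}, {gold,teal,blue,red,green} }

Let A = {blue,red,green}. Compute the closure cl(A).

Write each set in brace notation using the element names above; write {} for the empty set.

cl via duality: int({gold,teal}) = {}, so X∖{} = {gold,teal,blue,red,green}

{gold,teal,blue,red,green}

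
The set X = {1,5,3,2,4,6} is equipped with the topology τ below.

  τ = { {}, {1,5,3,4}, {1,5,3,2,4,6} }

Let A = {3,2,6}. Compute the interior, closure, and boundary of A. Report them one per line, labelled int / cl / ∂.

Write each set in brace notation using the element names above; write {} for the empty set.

opens ⊆ A: {}; union → int = {}
complement {1,5,4}; its interior {}; cl(A) = X∖{} = {1,5,3,2,4,6}
boundary = {1,5,3,2,4,6} ∖ {} = {1,5,3,2,4,6}

int(A) = {}
cl(A)  = {1,5,3,2,4,6}
∂A     = {1,5,3,2,4,6}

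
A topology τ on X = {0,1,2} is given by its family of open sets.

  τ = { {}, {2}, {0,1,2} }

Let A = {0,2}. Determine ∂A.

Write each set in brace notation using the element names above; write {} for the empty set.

opens ⊆ A: {}, {2}; union → int = {2}
complement {1}; its interior {}; cl(A) = X∖{} = {0,1,2}
boundary = {0,1,2} ∖ {2} = {0,1}

{0,1}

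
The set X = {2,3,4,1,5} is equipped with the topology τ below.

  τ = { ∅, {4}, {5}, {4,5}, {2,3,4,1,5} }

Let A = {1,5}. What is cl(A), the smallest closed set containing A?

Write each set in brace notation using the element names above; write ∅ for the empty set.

{2,3,1,5}

complement {2,3,4}; its interior {4}; cl(A) = X∖{4} = {2,3,1,5}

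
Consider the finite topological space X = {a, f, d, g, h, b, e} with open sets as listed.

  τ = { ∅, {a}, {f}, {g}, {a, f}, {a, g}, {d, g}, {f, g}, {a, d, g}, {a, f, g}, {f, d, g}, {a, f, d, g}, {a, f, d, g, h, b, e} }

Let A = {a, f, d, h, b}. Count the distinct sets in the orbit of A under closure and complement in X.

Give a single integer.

8

cl via duality: int({g, e}) = {g}, so X∖{g} = {a, f, d, h, b, e}
Write k for closure, c for complement:
  1. A     = {a, f, d, h, b}
  2. kA    = {a, f, d, h, b, e}
  3. cA    = {g, e}
  4. ckA   = {g}
  5. kcA   = {d, g, h, b, e}
  6. ckcA  = {a, f}
  7. kckcA = {a, f, h, b, e}
  8. ckckcA = {d, g}
applying k or c yields no new set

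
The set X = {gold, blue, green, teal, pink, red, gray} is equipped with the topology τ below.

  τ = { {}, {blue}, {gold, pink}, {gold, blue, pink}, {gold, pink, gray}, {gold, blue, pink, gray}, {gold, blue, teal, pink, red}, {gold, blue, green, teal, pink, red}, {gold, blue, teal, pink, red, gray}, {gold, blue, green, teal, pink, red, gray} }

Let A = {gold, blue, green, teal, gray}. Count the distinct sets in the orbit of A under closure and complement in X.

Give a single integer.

closure: X∖int(X∖A) = X∖{} = {gold, blue, green, teal, pink, red, gray}
Let k=closure and c=complement:
  1. A     = {gold, blue, green, teal, gray}
  2. kA    = {gold, blue, green, teal, pink, red, gray}
  3. cA    = {pink, red}
  4. ckA   = {}
  5. kcA   = {gold, green, teal, pink, red, gray}
  6. ckcA  = {blue}
  7. kckcA = {blue, green, teal, red}
  8. ckckcA = {gold, pink, gray}
— saturated at 8

8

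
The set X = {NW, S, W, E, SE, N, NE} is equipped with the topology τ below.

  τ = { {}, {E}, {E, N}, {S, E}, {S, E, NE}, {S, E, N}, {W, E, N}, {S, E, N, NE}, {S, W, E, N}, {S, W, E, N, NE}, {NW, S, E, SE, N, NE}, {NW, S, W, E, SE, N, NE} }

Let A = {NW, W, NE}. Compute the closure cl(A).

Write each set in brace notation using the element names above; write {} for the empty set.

X∖A={S, E, SE, N}, int(X∖A)={S, E, N}, hence cl(A)={NW, W, SE, NE}

{NW, W, SE, NE}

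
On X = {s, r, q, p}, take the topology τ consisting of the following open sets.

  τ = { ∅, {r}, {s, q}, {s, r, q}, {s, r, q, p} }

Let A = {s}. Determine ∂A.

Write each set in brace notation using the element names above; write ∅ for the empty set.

{s, q, p}

open subsets of A: ∅; so int(A) = ∅
closure: X∖int(X∖A) = X∖{r} = {s, q, p}
∂A = {s, q, p} minus ∅ = {s, q, p}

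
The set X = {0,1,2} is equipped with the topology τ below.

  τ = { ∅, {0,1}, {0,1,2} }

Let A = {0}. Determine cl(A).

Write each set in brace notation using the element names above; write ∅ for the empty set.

{0,1,2}

cl via duality: int({1,2}) = ∅, so X∖∅ = {0,1,2}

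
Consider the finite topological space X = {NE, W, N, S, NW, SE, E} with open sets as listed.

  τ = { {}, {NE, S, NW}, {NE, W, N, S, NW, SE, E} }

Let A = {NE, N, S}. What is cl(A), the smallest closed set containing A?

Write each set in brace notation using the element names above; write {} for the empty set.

{NE, W, N, S, NW, SE, E}

closure: X∖int(X∖A) = X∖{} = {NE, W, N, S, NW, SE, E}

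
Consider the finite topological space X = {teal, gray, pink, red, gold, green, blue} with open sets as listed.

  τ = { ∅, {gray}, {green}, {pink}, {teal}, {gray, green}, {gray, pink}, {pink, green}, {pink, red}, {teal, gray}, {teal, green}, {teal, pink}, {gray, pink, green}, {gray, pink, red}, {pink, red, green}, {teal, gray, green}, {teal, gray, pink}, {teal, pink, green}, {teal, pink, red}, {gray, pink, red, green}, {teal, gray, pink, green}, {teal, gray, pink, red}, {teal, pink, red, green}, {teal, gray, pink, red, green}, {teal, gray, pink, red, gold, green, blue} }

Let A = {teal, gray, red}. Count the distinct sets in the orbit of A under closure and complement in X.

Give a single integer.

X∖A={pink, gold, green, blue}, int(X∖A)={pink, green}, hence cl(A)={teal, gray, red, gold, blue}
Orbit (k=closure, c=complement):
  1. A     = {teal, gray, red}
  2. kA    = {teal, gray, red, gold, blue}
  3. cA    = {pink, gold, green, blue}
  4. ckA   = {pink, green}
  5. kcA   = {pink, red, gold, green, blue}
  6. ckcA  = {teal, gray}
  7. kckcA = {teal, gray, gold, blue}
  8. ckckcA = {pink, red, green}
(closed under both — stop)

8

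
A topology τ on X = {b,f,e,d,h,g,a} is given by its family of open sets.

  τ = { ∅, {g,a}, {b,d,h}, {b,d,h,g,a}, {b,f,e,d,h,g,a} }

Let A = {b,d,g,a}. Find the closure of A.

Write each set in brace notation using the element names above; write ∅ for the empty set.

complement {f,e,h}; its interior ∅; cl(A) = X∖∅ = {b,f,e,d,h,g,a}

{b,f,e,d,h,g,a}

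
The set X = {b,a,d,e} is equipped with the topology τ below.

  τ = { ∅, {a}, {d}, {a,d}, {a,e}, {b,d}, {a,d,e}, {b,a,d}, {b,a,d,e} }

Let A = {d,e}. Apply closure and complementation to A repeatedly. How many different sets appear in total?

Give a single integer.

8

X∖A={b,a}, int(X∖A)={a}, hence cl(A)={b,d,e}
Orbit (k=closure, c=complement):
  1. A     = {d,e}
  2. kA    = {b,d,e}
  3. cA    = {b,a}
  4. ckA   = {a}
  5. kcA   = {b,a,e}
  6. kckA  = {a,e}
  7. ckcA  = {d}
  8. ckckA = {b,d}
(closed under both — stop)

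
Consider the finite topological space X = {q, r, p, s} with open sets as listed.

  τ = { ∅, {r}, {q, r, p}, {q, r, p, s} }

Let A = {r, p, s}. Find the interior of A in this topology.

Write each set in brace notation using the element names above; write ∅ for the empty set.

{r}

interior: largest open inside A is {r} (from ∅, {r})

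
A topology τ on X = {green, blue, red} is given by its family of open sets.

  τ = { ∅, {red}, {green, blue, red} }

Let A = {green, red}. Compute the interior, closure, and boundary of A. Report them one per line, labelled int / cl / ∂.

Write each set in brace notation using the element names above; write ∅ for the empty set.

open subsets of A: ∅, {red}; so int(A) = {red}
closure: X∖int(X∖A) = X∖∅ = {green, blue, red}
∂A = {green, blue, red} minus {red} = {green, blue}

int(A) = {red}
cl(A)  = {green, blue, red}
∂A     = {green, blue}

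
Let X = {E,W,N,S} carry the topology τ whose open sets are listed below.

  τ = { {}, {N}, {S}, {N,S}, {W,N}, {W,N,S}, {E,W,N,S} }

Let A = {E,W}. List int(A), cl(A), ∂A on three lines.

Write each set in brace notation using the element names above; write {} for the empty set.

int(A) = {}
cl(A)  = {E,W}
∂A     = {E,W}

open subsets of A: {}; so int(A) = {}
closure: X∖int(X∖A) = X∖{N,S} = {E,W}
∂A = {E,W} minus {} = {E,W}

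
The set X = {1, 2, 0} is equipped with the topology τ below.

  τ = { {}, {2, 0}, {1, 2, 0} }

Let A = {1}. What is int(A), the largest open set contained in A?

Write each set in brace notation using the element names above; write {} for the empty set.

interior: largest open inside A is {} (from {})

{}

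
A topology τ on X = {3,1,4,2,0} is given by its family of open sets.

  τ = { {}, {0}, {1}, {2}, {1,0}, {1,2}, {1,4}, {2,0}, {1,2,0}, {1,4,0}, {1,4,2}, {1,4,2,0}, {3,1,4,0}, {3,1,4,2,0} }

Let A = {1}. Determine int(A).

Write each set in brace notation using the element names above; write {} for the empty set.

{1}

opens ⊆ A: {}, {1}; union → int = {1}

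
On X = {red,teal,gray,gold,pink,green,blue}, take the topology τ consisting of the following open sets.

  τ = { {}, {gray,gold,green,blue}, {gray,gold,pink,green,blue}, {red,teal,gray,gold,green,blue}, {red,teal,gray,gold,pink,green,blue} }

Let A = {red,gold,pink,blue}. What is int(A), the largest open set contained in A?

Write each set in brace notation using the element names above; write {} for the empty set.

interior: largest open inside A is {} (from {})

{}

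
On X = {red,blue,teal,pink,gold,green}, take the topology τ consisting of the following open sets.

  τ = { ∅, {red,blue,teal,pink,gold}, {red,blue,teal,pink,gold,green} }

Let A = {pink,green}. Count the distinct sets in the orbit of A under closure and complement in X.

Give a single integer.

X∖A={red,blue,teal,gold}, int(X∖A)=∅, hence cl(A)={red,blue,teal,pink,gold,green}
Orbit (k=closure, c=complement):
  1. A     = {pink,green}
  2. kA    = {red,blue,teal,pink,gold,green}
  3. cA    = {red,blue,teal,gold}
  4. ckA   = ∅
(closed under both — stop)

4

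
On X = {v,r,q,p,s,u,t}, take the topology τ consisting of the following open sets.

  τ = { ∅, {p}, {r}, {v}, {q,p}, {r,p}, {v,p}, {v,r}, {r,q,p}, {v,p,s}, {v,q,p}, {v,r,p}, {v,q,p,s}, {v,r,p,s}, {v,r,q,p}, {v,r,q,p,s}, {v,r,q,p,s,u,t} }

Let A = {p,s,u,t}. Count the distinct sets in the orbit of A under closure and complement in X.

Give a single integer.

closure: X∖int(X∖A) = X∖{v,r} = {q,p,s,u,t}
Let k=closure and c=complement:
  1. A     = {p,s,u,t}
  2. kA    = {q,p,s,u,t}
  3. cA    = {v,r,q}
  4. ckA   = {v,r}
  5. kcA   = {v,r,q,s,u,t}
  6. kckA  = {v,r,s,u,t}
  7. ckcA  = {p}
  8. ckckA = {q,p}
— saturated at 8

8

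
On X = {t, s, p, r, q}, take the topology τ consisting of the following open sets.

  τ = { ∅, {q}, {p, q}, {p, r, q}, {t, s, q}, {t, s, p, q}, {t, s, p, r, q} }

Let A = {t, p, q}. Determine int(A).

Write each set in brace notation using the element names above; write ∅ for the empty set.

U open, U⊆A: ∅, {q}, {p, q}. int(A) = ⋃ = {p, q}

{p, q}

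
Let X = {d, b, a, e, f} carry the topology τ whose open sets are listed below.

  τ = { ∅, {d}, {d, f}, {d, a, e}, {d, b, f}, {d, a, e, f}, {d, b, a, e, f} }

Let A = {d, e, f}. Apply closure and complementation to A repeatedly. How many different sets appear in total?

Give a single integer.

6

X∖A={b, a}, int(X∖A)=∅, hence cl(A)={d, b, a, e, f}
Orbit (k=closure, c=complement):
  1. A     = {d, e, f}
  2. kA    = {d, b, a, e, f}
  3. cA    = {b, a}
  4. ckA   = ∅
  5. kcA   = {b, a, e}
  6. ckcA  = {d, f}
(closed under both — stop)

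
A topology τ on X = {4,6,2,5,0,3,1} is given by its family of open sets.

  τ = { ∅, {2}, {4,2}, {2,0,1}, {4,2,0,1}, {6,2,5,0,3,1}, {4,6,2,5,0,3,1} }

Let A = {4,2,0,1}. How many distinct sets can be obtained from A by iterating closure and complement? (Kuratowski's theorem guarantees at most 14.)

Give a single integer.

4

closure: X∖int(X∖A) = X∖∅ = {4,6,2,5,0,3,1}
Let k=closure and c=complement:
  1. A     = {4,2,0,1}
  2. kA    = {4,6,2,5,0,3,1}
  3. cA    = {6,5,3}
  4. ckA   = ∅
— saturated at 4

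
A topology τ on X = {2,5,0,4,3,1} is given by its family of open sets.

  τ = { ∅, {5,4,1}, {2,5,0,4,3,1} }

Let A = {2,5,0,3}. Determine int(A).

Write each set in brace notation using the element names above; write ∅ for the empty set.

opens ⊆ A: ∅; union → int = ∅

∅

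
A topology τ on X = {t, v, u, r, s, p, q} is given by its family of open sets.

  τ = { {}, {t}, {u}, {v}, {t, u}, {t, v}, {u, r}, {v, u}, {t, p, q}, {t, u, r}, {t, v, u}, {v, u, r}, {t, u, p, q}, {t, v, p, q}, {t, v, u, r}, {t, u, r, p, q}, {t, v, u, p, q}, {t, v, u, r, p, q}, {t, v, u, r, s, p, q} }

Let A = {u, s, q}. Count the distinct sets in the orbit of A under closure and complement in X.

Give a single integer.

X∖A={t, v, r, p}, int(X∖A)={t, v}, hence cl(A)={u, r, s, p, q}
Orbit (k=closure, c=complement):
  1. A     = {u, s, q}
  2. kA    = {u, r, s, p, q}
  3. cA    = {t, v, r, p}
  4. ckA   = {t, v}
  5. kcA   = {t, v, r, s, p, q}
  6. kckA  = {t, v, s, p, q}
  7. ckcA  = {u}
  8. ckckA = {u, r}
  9. kckcA = {u, r, s}
  10. ckckcA = {t, v, p, q}
(closed under both — stop)

10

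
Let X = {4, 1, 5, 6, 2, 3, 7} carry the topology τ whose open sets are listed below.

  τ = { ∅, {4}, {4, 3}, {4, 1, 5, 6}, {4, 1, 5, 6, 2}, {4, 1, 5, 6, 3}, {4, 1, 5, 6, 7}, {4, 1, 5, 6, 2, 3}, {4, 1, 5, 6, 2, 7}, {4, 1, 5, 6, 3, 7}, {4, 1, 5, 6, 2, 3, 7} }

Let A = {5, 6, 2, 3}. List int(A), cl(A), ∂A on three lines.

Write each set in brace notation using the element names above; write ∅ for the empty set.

U open, U⊆A: ∅. int(A) = ⋃ = ∅
X∖A={4, 1, 7}, int(X∖A)={4}, hence cl(A)={1, 5, 6, 2, 3, 7}
∂A: remove int from cl → {1, 5, 6, 2, 3, 7}

int(A) = ∅
cl(A)  = {1, 5, 6, 2, 3, 7}
∂A     = {1, 5, 6, 2, 3, 7}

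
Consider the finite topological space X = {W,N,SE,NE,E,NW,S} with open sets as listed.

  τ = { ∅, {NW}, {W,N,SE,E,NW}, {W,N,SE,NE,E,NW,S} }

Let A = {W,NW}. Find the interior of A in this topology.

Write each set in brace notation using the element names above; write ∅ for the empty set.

{NW}

interior: largest open inside A is {NW} (from ∅, {NW})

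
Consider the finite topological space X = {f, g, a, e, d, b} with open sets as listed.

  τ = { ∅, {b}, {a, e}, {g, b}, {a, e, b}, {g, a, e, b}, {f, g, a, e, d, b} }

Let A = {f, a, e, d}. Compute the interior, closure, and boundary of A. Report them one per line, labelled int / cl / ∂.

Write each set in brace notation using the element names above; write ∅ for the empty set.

interior: largest open inside A is {a, e} (from ∅, {a, e})
cl via duality: int({g, b}) = {g, b}, so X∖{g, b} = {f, a, e, d}
cl∖int = {f, d}

int(A) = {a, e}
cl(A)  = {f, a, e, d}
∂A     = {f, d}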